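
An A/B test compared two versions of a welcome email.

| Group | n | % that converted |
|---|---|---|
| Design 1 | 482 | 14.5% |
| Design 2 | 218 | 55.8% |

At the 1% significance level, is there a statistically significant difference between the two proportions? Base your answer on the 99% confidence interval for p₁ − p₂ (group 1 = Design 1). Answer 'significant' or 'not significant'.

significant

SE₁ = √(p̂₁(1−p̂₁)/n₁) = √(0.1450·0.8550/482) = 0.01604; SE₂ = √(0.5580·0.4420/218) = 0.03364.
Independent samples: SE of the difference = √(SE₁² + SE₂²) = √(0.0002572816 + 0.0011316496) = 0.03727.
z* for 99% confidence is 2.576, so the margin of error is 2.576 × 0.03727 = 0.09601.
Point estimate p̂₁ − p̂₂ = 0.1450 − 0.5580 = -0.4130.
-0.4130 ± 0.09601 → (-0.50901, -0.31699).
The interval (-0.50901, -0.31699) does not contain 0, so the difference is significant.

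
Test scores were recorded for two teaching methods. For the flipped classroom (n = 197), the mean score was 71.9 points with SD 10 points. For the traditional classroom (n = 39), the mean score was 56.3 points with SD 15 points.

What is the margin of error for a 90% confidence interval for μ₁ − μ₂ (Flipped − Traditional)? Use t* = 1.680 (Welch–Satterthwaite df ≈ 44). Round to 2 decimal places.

SE₁ = s₁/√n₁ = 10/√197 = 0.7125; SE₂ = 15/√39 = 2.4019.
Independent samples, unequal variances: SE_diff = √(SE₁² + SE₂²) = √(0.50765625 + 5.76912361) = 2.5054.
t* = 1.680, so margin of error = 1.680 × 2.5054 = 4.2091.

4.21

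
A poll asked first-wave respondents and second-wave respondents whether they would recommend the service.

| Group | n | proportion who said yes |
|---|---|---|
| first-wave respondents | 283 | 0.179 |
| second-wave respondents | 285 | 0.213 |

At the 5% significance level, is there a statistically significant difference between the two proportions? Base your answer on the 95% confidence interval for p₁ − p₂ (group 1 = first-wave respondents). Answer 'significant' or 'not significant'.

not significant

The two standard errors are √(0.1790×0.8210/283) = 0.02279 and √(0.2130×0.7870/285) = 0.02425.
Because the samples are independent, SE_diff = √(0.02279² + 0.02425²) = 0.03328.
Using z* = 1.960 for 95%, ME = 1.960 × 0.03328 = 0.06523.
p̂₁ − p̂₂ = -0.0340; interval -0.0340 ± 0.06523 gives (-0.09923, 0.03123).
The interval (-0.09923, 0.03123) contains 0, so the difference is not significant.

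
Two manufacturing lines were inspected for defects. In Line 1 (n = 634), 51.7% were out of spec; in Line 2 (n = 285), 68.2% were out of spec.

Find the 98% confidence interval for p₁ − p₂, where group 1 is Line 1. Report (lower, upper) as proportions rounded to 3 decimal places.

Each SE is √(p̂(1−p̂)/n): √(0.5170·0.4830/634) = 0.01985 and √(0.6820·0.3180/285) = 0.02759.
SE(p̂₁ − p̂₂) = √(SE₁² + SE₂²) = √(0.0003940225 + 0.0007612081) = 0.03399, since the two samples are independent.
At 98% confidence z* = 2.326; margin = 2.326 × 0.03399 = 0.07906.
The difference is 0.5170 − 0.6820 = -0.1650, so the interval is -0.1650 ± 0.07906 = (-0.244, -0.086).

(-0.244, -0.086)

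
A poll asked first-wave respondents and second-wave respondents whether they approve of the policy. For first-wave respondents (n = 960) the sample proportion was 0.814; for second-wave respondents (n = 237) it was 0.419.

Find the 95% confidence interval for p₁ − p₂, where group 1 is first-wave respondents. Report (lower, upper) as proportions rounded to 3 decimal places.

(0.328, 0.462)

SE₁ = √(p̂₁(1−p̂₁)/n₁) = √(0.8140·0.1860/960) = 0.01256; SE₂ = √(0.4190·0.5810/237) = 0.03205.
Independent samples: SE of the difference = √(SE₁² + SE₂²) = √(0.0001577536 + 0.0010272025) = 0.03442.
z* for 95% confidence is 1.960, so the margin of error is 1.960 × 0.03442 = 0.06746.
Point estimate p̂₁ − p̂₂ = 0.8140 − 0.4190 = 0.3950.
0.3950 ± 0.06746 → (0.328, 0.462).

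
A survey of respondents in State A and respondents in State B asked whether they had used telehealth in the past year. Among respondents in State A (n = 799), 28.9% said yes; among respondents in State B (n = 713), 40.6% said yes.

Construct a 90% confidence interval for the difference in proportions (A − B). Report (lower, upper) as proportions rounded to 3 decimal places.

(-0.157, -0.077)

SE₁ = √(p̂₁(1−p̂₁)/n₁) = √(0.2890·0.7110/799) = 0.01604; SE₂ = √(0.4060·0.5940/713) = 0.01839.
Independent samples: SE of the difference = √(SE₁² + SE₂²) = √(0.0002572816 + 0.0003381921) = 0.02440.
z* for 90% confidence is 1.645, so the margin of error is 1.645 × 0.02440 = 0.04014.
Point estimate p̂₁ − p̂₂ = 0.2890 − 0.4060 = -0.1170.
-0.1170 ± 0.04014 → (-0.157, -0.077).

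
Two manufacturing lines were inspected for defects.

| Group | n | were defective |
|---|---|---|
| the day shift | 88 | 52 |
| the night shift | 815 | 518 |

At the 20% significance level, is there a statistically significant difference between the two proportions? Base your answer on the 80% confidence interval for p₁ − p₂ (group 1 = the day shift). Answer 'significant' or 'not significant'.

First, p̂₁ = 52/88 = 0.5909; p̂₂ = 518/815 = 0.6356.
The two standard errors are √(0.5909×0.4091/88) = 0.05241 and √(0.6356×0.3644/815) = 0.01686.
Because the samples are independent, SE_diff = √(0.05241² + 0.01686²) = 0.05506.
Using z* = 1.282 for 80%, ME = 1.282 × 0.05506 = 0.07059.
p̂₁ − p̂₂ = -0.0447; interval -0.0447 ± 0.07059 gives (-0.11529, 0.02589).
The interval (-0.11529, 0.02589) contains 0, so the difference is not significant.

not significant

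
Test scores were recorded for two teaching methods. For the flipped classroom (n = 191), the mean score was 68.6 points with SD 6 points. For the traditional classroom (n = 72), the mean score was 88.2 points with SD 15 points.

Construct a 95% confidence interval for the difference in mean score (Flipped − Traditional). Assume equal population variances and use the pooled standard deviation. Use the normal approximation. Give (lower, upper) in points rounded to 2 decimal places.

s_p = √[((n₁−1)s₁² + (n₂−1)s₂²)/(n₁+n₂−2)] = √[(190·6² + 71·15²)/261] = 9.3495.
SE = 9.3495·√(1/191 + 1/72) = 1.2930.
With z* = 1.960, margin = 1.960 × 1.2930 = 2.5343.
x̄₁ − x̄₂ = 68.6 − 88.2 = -19.6000; interval -19.6000 ± 2.5343 = (-22.13, -17.07).

(-22.13, -17.07)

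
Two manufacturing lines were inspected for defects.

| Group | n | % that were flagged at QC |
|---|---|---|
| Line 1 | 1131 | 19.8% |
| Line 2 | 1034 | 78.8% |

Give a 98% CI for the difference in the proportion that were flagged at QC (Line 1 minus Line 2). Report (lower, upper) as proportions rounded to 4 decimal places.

SE₁ = √(p̂₁(1−p̂₁)/n₁) = √(0.1980·0.8020/1131) = 0.01185; SE₂ = √(0.7880·0.2120/1034) = 0.01271.
Independent samples: SE of the difference = √(SE₁² + SE₂²) = √(0.0001404225 + 0.0001615441) = 0.01738.
z* for 98% confidence is 2.326, so the margin of error is 2.326 × 0.01738 = 0.04043.
Point estimate p̂₁ − p̂₂ = 0.1980 − 0.7880 = -0.5900.
-0.5900 ± 0.04043 → (-0.6304, -0.5496).

(-0.6304, -0.5496)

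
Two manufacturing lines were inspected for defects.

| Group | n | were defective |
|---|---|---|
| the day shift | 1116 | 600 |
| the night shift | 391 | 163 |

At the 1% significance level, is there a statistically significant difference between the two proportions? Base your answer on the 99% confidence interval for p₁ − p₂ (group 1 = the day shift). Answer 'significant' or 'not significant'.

First, p̂₁ = 600/1116 = 0.5376; p̂₂ = 163/391 = 0.4169.
The two standard errors are √(0.5376×0.4624/1116) = 0.01492 and √(0.4169×0.5831/391) = 0.02493.
Because the samples are independent, SE_diff = √(0.01492² + 0.02493²) = 0.02905.
Using z* = 2.576 for 99%, ME = 2.576 × 0.02905 = 0.07483.
p̂₁ − p̂₂ = 0.1207; interval 0.1207 ± 0.07483 gives (0.04587, 0.19553).
The interval (0.04587, 0.19553) does not contain 0, so the difference is significant.

significant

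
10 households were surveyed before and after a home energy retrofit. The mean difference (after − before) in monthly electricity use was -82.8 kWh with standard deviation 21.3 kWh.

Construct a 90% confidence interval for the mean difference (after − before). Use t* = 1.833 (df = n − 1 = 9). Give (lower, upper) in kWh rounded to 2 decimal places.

(-95.15, -70.45)

Paired design: SE = s_d/√n = 21.3/√10 = 6.7357.
t* = 1.833; margin of error = 1.833 × 6.7357 = 12.3465.
-82.8 ± 12.3465 → (-95.15, -70.45).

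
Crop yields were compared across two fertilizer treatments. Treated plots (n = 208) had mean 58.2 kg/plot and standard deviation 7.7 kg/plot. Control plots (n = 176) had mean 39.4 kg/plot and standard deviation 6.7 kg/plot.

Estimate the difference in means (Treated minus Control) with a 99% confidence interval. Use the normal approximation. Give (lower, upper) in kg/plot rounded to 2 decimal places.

(16.91, 20.69)

Standard errors of each mean: 7.7/√208 = 0.5339 and 6.7/√176 = 0.5050.
SE(x̄₁ − x̄₂) = √(0.5339² + 0.5050²) = 0.7349 for independent samples with unequal variances.
With z* = 2.576, the margin is 2.576 × 0.7349 = 1.8931.
x̄₁ − x̄₂ = 58.2 − 39.4 = 18.8000; the interval is 18.8000 ± 1.8931 = (16.91, 20.69).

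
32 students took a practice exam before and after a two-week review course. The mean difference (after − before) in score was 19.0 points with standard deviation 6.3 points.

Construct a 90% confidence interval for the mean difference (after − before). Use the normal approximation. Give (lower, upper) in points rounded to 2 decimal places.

(17.17, 20.83)

Paired design: SE = s_d/√n = 6.3/√32 = 1.1137.
z* = 1.645; margin of error = 1.645 × 1.1137 = 1.8320.
19.0 ± 1.8320 → (17.17, 20.83).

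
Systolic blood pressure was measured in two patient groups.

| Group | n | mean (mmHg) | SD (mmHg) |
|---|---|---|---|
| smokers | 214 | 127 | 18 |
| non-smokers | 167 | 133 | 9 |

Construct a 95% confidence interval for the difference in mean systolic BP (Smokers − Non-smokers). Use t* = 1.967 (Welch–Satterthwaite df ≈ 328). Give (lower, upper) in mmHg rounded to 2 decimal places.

Standard errors of each mean: 18/√214 = 1.2305 and 9/√167 = 0.6964.
SE(x̄₁ − x̄₂) = √(1.2305² + 0.6964²) = 1.4139 for independent samples with unequal variances.
With t* = 1.967, the margin is 1.967 × 1.4139 = 2.7811.
x̄₁ − x̄₂ = 127 − 133 = -6.0000; the interval is -6.0000 ± 2.7811 = (-8.78, -3.22).

(-8.78, -3.22)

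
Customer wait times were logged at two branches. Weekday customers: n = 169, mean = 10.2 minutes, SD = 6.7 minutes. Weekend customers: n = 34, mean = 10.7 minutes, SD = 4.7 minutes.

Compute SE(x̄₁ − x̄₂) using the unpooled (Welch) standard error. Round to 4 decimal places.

0.9567

SE₁ = s₁/√n₁ = 6.7/√169 = 0.5154; SE₂ = 4.7/√34 = 0.8060.
Independent samples, unequal variances: SE_diff = √(SE₁² + SE₂²) = √(0.26563716 + 0.649636) = 0.9567.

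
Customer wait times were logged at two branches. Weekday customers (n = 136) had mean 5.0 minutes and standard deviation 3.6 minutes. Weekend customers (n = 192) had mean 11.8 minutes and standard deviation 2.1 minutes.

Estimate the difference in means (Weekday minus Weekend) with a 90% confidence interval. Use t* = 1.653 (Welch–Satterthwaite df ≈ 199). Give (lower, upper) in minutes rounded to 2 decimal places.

Per-group SEs: s₁/√n₁ = 3.6/√136 = 0.3087, s₂/√n₂ = 2.1/√192 = 0.1516.
Unpooled SE of the difference: √(0.09529569 + 0.02298256) = 0.3439.
Margin of error = t* · SE = 1.653 × 0.3439 = 0.5685.
x̄₁ − x̄₂ = 5.0 − 11.8 = -6.8000.
CI: -6.8000 ± 0.5685 = (-7.37, -6.23).

(-7.37, -6.23)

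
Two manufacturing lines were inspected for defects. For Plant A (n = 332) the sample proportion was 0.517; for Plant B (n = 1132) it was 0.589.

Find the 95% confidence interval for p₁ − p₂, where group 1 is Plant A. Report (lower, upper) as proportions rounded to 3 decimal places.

(-0.133, -0.011)

Each SE is √(p̂(1−p̂)/n): √(0.5170·0.4830/332) = 0.02743 and √(0.5890·0.4110/1132) = 0.01462.
SE(p̂₁ − p̂₂) = √(SE₁² + SE₂²) = √(0.0007524049 + 0.0002137444) = 0.03108, since the two samples are independent.
At 95% confidence z* = 1.960; margin = 1.960 × 0.03108 = 0.06092.
The difference is 0.5170 − 0.5890 = -0.0720, so the interval is -0.0720 ± 0.06092 = (-0.133, -0.011).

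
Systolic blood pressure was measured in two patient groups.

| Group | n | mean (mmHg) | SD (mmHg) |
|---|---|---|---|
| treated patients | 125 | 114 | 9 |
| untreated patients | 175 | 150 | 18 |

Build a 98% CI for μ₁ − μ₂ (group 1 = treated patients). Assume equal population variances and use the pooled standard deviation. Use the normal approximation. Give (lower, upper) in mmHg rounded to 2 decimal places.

s_p = √[((n₁−1)s₁² + (n₂−1)s₂²)/(n₁+n₂−2)] = √[(124·9² + 174·18²)/298] = 14.9294.
SE = 14.9294·√(1/125 + 1/175) = 1.7484.
With z* = 2.326, margin = 2.326 × 1.7484 = 4.0668.
x̄₁ − x̄₂ = 114 − 150 = -36.0000; interval -36.0000 ± 4.0668 = (-40.07, -31.93).

(-40.07, -31.93)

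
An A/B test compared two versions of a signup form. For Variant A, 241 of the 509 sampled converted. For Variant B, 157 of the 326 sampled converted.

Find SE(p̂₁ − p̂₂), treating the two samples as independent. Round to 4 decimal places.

p̂₁ = 241/509 = 0.4735 and p̂₂ = 157/326 = 0.4816.
SE₁ = √(p̂₁(1−p̂₁)/n₁) = √(0.4735·0.5265/509) = 0.02213; SE₂ = √(0.4816·0.5184/326) = 0.02767.
Independent samples: SE of the difference = √(SE₁² + SE₂²) = √(0.0004897369 + 0.0007656289) = 0.03543.

0.0354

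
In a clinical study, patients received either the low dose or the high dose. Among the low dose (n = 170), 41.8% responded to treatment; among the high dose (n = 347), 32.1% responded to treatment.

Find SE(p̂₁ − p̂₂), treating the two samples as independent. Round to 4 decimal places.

0.0454

The two standard errors are √(0.4180×0.5820/170) = 0.03783 and √(0.3210×0.6790/347) = 0.02506.
Because the samples are independent, SE_diff = √(0.03783² + 0.02506²) = 0.04538.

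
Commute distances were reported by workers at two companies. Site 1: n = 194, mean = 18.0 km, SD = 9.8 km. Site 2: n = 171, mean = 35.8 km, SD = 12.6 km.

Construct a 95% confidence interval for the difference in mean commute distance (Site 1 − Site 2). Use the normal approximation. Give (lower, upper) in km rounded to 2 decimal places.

(-20.14, -15.46)

Standard errors of each mean: 9.8/√194 = 0.7036 and 12.6/√171 = 0.9635.
SE(x̄₁ − x̄₂) = √(0.7036² + 0.9635²) = 1.1931 for independent samples with unequal variances.
With z* = 1.960, the margin is 1.960 × 1.1931 = 2.3385.
x̄₁ − x̄₂ = 18.0 − 35.8 = -17.8000; the interval is -17.8000 ± 2.3385 = (-20.14, -15.46).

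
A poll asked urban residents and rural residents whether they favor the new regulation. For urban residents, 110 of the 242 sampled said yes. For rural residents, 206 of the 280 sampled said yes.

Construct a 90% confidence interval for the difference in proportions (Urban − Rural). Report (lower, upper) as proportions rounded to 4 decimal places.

(-0.3494, -0.2130)

Sample proportions: 110/242 = 0.4545, 206/280 = 0.7357.
Each SE is √(p̂(1−p̂)/n): √(0.4545·0.5455/242) = 0.03201 and √(0.7357·0.2643/280) = 0.02635.
SE(p̂₁ − p̂₂) = √(SE₁² + SE₂²) = √(0.0010246401 + 0.0006943225) = 0.04146, since the two samples are independent.
At 90% confidence z* = 1.645; margin = 1.645 × 0.04146 = 0.06820.
The difference is 0.4545 − 0.7357 = -0.2812, so the interval is -0.2812 ± 0.06820 = (-0.3494, -0.2130).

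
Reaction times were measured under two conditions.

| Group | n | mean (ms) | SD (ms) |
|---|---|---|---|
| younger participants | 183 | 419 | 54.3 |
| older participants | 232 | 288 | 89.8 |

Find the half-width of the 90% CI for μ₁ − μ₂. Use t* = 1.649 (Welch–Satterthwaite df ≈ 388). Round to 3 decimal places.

11.761

SE₁ = s₁/√n₁ = 54.3/√183 = 4.0140; SE₂ = 89.8/√232 = 5.8957.
Independent samples, unequal variances: SE_diff = √(SE₁² + SE₂²) = √(16.112196 + 34.75927849) = 7.1324.
t* = 1.649, so margin of error = 1.649 × 7.1324 = 11.7613.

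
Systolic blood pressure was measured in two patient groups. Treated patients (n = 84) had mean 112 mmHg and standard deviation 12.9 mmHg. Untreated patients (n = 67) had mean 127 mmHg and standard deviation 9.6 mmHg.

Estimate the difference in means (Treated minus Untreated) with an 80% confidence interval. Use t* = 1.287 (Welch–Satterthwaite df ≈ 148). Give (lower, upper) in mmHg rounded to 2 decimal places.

(-17.36, -12.64)

Per-group SEs: s₁/√n₁ = 12.9/√84 = 1.4075, s₂/√n₂ = 9.6/√67 = 1.1728.
Unpooled SE of the difference: √(1.98105625 + 1.37545984) = 1.8321.
Margin of error = t* · SE = 1.287 × 1.8321 = 2.3579.
x̄₁ − x̄₂ = 112 − 127 = -15.0000.
CI: -15.0000 ± 2.3579 = (-17.36, -12.64).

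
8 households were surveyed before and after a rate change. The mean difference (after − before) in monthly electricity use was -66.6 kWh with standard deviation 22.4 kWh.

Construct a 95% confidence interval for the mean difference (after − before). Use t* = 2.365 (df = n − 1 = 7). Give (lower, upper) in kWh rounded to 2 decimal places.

(-85.33, -47.87)

Paired design: SE = s_d/√n = 22.4/√8 = 7.9196.
t* = 2.365; margin of error = 2.365 × 7.9196 = 18.7299.
-66.6 ± 18.7299 → (-85.33, -47.87).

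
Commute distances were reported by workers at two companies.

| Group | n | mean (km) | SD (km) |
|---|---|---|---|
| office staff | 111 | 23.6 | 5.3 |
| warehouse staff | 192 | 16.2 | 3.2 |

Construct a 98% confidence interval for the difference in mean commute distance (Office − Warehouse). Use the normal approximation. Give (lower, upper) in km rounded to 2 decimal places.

Standard errors of each mean: 5.3/√111 = 0.5031 and 3.2/√192 = 0.2309.
SE(x̄₁ − x̄₂) = √(0.5031² + 0.2309²) = 0.5536 for independent samples with unequal variances.
With z* = 2.326, the margin is 2.326 × 0.5536 = 1.2877.
x̄₁ − x̄₂ = 23.6 − 16.2 = 7.4000; the interval is 7.4000 ± 1.2877 = (6.11, 8.69).

(6.11, 8.69)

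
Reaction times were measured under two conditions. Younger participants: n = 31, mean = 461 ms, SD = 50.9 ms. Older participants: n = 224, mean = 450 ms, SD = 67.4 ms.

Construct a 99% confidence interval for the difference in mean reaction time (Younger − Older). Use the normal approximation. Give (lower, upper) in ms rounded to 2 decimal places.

Standard errors of each mean: 50.9/√31 = 9.1419 and 67.4/√224 = 4.5034.
SE(x̄₁ − x̄₂) = √(9.1419² + 4.5034²) = 10.1909 for independent samples with unequal variances.
With z* = 2.576, the margin is 2.576 × 10.1909 = 26.2518.
x̄₁ − x̄₂ = 461 − 450 = 11.0000; the interval is 11.0000 ± 26.2518 = (-15.25, 37.25).

(-15.25, 37.25)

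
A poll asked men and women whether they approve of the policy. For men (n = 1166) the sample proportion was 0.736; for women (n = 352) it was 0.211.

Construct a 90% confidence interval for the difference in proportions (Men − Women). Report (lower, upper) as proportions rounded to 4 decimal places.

The two standard errors are √(0.7360×0.2640/1166) = 0.01291 and √(0.2110×0.7890/352) = 0.02175.
Because the samples are independent, SE_diff = √(0.01291² + 0.02175²) = 0.02529.
Using z* = 1.645 for 90%, ME = 1.645 × 0.02529 = 0.04160.
p̂₁ − p̂₂ = 0.5250; interval 0.5250 ± 0.04160 gives (0.4834, 0.5666).

(0.4834, 0.5666)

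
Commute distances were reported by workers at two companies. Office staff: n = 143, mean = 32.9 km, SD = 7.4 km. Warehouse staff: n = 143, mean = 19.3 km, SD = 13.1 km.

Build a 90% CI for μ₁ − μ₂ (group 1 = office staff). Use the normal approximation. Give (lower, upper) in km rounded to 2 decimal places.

(11.53, 15.67)

SE₁ = s₁/√n₁ = 7.4/√143 = 0.6188; SE₂ = 13.1/√143 = 1.0955.
Independent samples, unequal variances: SE_diff = √(SE₁² + SE₂²) = √(0.38291344 + 1.20012025) = 1.2582.
z* = 1.645, so margin of error = 1.645 × 1.2582 = 2.0697.
Difference in means = 32.9 − 19.3 = 13.6000.
13.6000 ± 2.0697 → (11.53, 15.67).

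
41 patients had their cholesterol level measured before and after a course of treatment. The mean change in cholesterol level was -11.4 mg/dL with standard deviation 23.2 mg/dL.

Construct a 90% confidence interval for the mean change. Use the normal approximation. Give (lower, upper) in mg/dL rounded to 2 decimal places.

(-17.36, -5.44)

This is a matched-pairs design, so SE = s_d/√n = 23.2/√41 = 3.6232.
Margin = 1.645 × 3.6232 = 5.9602; the interval is -11.4 ± 5.9602 = (-17.36, -5.44).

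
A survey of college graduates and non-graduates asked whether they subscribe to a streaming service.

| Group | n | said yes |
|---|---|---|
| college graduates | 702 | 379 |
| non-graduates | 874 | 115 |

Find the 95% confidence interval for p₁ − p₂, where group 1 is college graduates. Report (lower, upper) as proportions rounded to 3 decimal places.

Sample proportions: 379/702 = 0.5399, 115/874 = 0.1316.
Each SE is √(p̂(1−p̂)/n): √(0.5399·0.4601/702) = 0.01881 and √(0.1316·0.8684/874) = 0.01143.
SE(p̂₁ − p̂₂) = √(SE₁² + SE₂²) = √(0.0003538161 + 0.0001306449) = 0.02201, since the two samples are independent.
At 95% confidence z* = 1.960; margin = 1.960 × 0.02201 = 0.04314.
The difference is 0.5399 − 0.1316 = 0.4083, so the interval is 0.4083 ± 0.04314 = (0.365, 0.451).

(0.365, 0.451)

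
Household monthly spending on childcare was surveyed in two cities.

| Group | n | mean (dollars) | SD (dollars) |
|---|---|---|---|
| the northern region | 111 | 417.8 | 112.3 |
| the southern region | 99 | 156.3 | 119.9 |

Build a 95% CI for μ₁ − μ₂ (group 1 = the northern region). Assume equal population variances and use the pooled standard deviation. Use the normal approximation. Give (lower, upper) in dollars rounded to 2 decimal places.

(230.09, 292.91)

s_p = √[((n₁−1)s₁² + (n₂−1)s₂²)/(n₁+n₂−2)] = √[(110·112.3² + 98·119.9²)/208] = 115.9429.
SE = 115.9429·√(1/111 + 1/99) = 16.0278.
With z* = 1.960, margin = 1.960 × 16.0278 = 31.4145.
x̄₁ − x̄₂ = 417.8 − 156.3 = 261.5000; interval 261.5000 ± 31.4145 = (230.09, 292.91).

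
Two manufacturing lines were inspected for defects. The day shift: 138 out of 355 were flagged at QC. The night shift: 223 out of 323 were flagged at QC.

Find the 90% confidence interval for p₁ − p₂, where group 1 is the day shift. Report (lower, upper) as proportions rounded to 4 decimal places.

(-0.3617, -0.2417)

p̂₁ = 138/355 = 0.3887 and p̂₂ = 223/323 = 0.6904.
SE₁ = √(p̂₁(1−p̂₁)/n₁) = √(0.3887·0.6113/355) = 0.02587; SE₂ = √(0.6904·0.3096/323) = 0.02572.
Independent samples: SE of the difference = √(SE₁² + SE₂²) = √(0.0006692569 + 0.0006615184) = 0.03648.
z* for 90% confidence is 1.645, so the margin of error is 1.645 × 0.03648 = 0.06001.
Point estimate p̂₁ − p̂₂ = 0.3887 − 0.6904 = -0.3017.
-0.3017 ± 0.06001 → (-0.3617, -0.2417).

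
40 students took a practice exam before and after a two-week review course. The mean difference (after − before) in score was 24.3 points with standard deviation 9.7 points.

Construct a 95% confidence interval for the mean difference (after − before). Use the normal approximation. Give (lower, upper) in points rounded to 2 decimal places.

This is a matched-pairs design, so SE = s_d/√n = 9.7/√40 = 1.5337.
Margin = 1.960 × 1.5337 = 3.0061; the interval is 24.3 ± 3.0061 = (21.29, 27.31).

(21.29, 27.31)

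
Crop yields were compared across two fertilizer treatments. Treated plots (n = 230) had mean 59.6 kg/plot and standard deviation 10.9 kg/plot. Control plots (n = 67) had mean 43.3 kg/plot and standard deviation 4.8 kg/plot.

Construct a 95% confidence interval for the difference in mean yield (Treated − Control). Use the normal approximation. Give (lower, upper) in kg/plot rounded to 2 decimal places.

(14.48, 18.12)

Standard errors of each mean: 10.9/√230 = 0.7187 and 4.8/√67 = 0.5864.
SE(x̄₁ − x̄₂) = √(0.7187² + 0.5864²) = 0.9276 for independent samples with unequal variances.
With z* = 1.960, the margin is 1.960 × 0.9276 = 1.8181.
x̄₁ − x̄₂ = 59.6 − 43.3 = 16.3000; the interval is 16.3000 ± 1.8181 = (14.48, 18.12).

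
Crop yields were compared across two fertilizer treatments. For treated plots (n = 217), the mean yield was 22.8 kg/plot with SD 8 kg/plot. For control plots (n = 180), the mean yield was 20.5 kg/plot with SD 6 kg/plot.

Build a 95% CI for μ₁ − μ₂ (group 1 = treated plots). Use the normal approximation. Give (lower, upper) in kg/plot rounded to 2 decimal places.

Standard errors of each mean: 8/√217 = 0.5431 and 6/√180 = 0.4472.
SE(x̄₁ − x̄₂) = √(0.5431² + 0.4472²) = 0.7035 for independent samples with unequal variances.
With z* = 1.960, the margin is 1.960 × 0.7035 = 1.3789.
x̄₁ − x̄₂ = 22.8 − 20.5 = 2.3000; the interval is 2.3000 ± 1.3789 = (0.92, 3.68).

(0.92, 3.68)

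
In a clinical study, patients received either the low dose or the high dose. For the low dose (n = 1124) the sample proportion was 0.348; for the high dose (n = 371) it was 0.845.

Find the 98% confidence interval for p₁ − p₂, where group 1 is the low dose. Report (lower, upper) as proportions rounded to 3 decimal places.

The two standard errors are √(0.3480×0.6520/1124) = 0.01421 and √(0.8450×0.1550/371) = 0.01879.
Because the samples are independent, SE_diff = √(0.01421² + 0.01879²) = 0.02356.
Using z* = 2.326 for 98%, ME = 2.326 × 0.02356 = 0.05480.
p̂₁ − p̂₂ = -0.4970; interval -0.4970 ± 0.05480 gives (-0.552, -0.442).

(-0.552, -0.442)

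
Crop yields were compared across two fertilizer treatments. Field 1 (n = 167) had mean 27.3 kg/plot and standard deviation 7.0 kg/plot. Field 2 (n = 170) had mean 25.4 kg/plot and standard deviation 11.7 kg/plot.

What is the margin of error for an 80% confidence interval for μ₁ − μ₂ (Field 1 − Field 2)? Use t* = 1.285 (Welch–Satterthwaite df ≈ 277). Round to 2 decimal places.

1.35

Per-group SEs: s₁/√n₁ = 7.0/√167 = 0.5417, s₂/√n₂ = 11.7/√170 = 0.8973.
Unpooled SE of the difference: √(0.29343889 + 0.80514729) = 1.0481.
Margin of error = t* · SE = 1.285 × 1.0481 = 1.3468.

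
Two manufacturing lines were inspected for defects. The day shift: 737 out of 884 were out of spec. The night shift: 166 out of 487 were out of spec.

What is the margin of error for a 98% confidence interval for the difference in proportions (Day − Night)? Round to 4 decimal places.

Sample proportions: 737/884 = 0.8337, 166/487 = 0.3409.
Each SE is √(p̂(1−p̂)/n): √(0.8337·0.1663/884) = 0.01252 and √(0.3409·0.6591/487) = 0.02148.
SE(p̂₁ − p̂₂) = √(SE₁² + SE₂²) = √(0.0001567504 + 0.0004613904) = 0.02486, since the two samples are independent.
At 98% confidence z* = 2.326; margin = 2.326 × 0.02486 = 0.05782.

0.0578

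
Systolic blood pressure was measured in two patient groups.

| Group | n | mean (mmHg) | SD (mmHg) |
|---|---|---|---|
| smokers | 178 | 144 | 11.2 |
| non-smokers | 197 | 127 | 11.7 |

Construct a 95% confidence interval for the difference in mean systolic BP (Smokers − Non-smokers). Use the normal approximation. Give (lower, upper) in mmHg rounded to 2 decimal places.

Standard errors of each mean: 11.2/√178 = 0.8395 and 11.7/√197 = 0.8336.
SE(x̄₁ − x̄₂) = √(0.8395² + 0.8336²) = 1.1831 for independent samples with unequal variances.
With z* = 1.960, the margin is 1.960 × 1.1831 = 2.3189.
x̄₁ − x̄₂ = 144 − 127 = 17.0000; the interval is 17.0000 ± 2.3189 = (14.68, 19.32).

(14.68, 19.32)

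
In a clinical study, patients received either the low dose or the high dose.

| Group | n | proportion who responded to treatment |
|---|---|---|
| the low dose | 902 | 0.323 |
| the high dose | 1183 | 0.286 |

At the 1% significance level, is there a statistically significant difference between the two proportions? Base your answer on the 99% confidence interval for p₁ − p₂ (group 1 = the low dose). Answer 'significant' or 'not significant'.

not significant

The two standard errors are √(0.3230×0.6770/902) = 0.01557 and √(0.2860×0.7140/1183) = 0.01314.
Because the samples are independent, SE_diff = √(0.01557² + 0.01314²) = 0.02037.
Using z* = 2.576 for 99%, ME = 2.576 × 0.02037 = 0.05247.
p̂₁ − p̂₂ = 0.0370; interval 0.0370 ± 0.05247 gives (-0.01547, 0.08947).
The interval (-0.01547, 0.08947) contains 0, so the difference is not significant.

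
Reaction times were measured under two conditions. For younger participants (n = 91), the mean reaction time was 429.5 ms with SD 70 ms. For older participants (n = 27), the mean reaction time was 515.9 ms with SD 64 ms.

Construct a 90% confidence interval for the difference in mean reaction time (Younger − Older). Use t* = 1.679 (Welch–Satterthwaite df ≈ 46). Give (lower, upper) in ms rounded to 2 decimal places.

(-110.47, -62.33)

Standard errors of each mean: 70/√91 = 7.3380 and 64/√27 = 12.3168.
SE(x̄₁ − x̄₂) = √(7.3380² + 12.3168²) = 14.3370 for independent samples with unequal variances.
With t* = 1.679, the margin is 1.679 × 14.3370 = 24.0718.
x̄₁ − x̄₂ = 429.5 − 515.9 = -86.4000; the interval is -86.4000 ± 24.0718 = (-110.47, -62.33).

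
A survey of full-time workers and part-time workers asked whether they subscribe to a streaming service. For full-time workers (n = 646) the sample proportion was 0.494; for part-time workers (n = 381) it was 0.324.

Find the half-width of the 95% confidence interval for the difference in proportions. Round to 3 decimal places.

0.061

The two standard errors are √(0.4940×0.5060/646) = 0.01967 and √(0.3240×0.6760/381) = 0.02398.
Because the samples are independent, SE_diff = √(0.01967² + 0.02398²) = 0.03102.
Using z* = 1.960 for 95%, ME = 1.960 × 0.03102 = 0.06080.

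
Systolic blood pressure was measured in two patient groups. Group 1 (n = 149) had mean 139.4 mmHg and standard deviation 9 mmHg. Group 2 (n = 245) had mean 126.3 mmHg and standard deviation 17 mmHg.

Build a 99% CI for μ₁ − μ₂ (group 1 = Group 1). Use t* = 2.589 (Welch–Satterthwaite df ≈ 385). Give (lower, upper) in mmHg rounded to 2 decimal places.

SE₁ = s₁/√n₁ = 9/√149 = 0.7373; SE₂ = 17/√245 = 1.0861.
Independent samples, unequal variances: SE_diff = √(SE₁² + SE₂²) = √(0.54361129 + 1.17961321) = 1.3127.
t* = 2.589, so margin of error = 2.589 × 1.3127 = 3.3986.
Difference in means = 139.4 − 126.3 = 13.1000.
13.1000 ± 3.3986 → (9.70, 16.50).

(9.70, 16.50)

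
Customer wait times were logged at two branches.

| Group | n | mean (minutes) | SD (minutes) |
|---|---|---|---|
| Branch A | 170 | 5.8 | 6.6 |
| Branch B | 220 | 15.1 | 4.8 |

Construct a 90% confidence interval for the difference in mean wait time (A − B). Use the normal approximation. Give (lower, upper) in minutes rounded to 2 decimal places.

Per-group SEs: s₁/√n₁ = 6.6/√170 = 0.5062, s₂/√n₂ = 4.8/√220 = 0.3236.
Unpooled SE of the difference: √(0.25623844 + 0.10471696) = 0.6008.
Margin of error = z* · SE = 1.645 × 0.6008 = 0.9883.
x̄₁ − x̄₂ = 5.8 − 15.1 = -9.3000.
CI: -9.3000 ± 0.9883 = (-10.29, -8.31).

(-10.29, -8.31)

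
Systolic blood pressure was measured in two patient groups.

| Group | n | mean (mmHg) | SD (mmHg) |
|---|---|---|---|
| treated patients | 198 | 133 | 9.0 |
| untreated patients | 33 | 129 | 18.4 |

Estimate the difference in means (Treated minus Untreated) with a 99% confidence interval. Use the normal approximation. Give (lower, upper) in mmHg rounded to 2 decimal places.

Per-group SEs: s₁/√n₁ = 9.0/√198 = 0.6396, s₂/√n₂ = 18.4/√33 = 3.2030.
Unpooled SE of the difference: √(0.40908816 + 10.259209) = 3.2662.
Margin of error = z* · SE = 2.576 × 3.2662 = 8.4137.
x̄₁ − x̄₂ = 133 − 129 = 4.0000.
CI: 4.0000 ± 8.4137 = (-4.41, 12.41).

(-4.41, 12.41)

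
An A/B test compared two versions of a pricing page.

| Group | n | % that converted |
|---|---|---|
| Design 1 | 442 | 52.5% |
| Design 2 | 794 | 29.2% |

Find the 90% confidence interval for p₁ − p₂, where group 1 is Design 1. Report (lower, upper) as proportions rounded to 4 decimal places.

(0.1858, 0.2802)

SE₁ = √(p̂₁(1−p̂₁)/n₁) = √(0.5250·0.4750/442) = 0.02375; SE₂ = √(0.2920·0.7080/794) = 0.01614.
Independent samples: SE of the difference = √(SE₁² + SE₂²) = √(0.0005640625 + 0.0002604996) = 0.02872.
z* for 90% confidence is 1.645, so the margin of error is 1.645 × 0.02872 = 0.04724.
Point estimate p̂₁ − p̂₂ = 0.5250 − 0.2920 = 0.2330.
0.2330 ± 0.04724 → (0.1858, 0.2802).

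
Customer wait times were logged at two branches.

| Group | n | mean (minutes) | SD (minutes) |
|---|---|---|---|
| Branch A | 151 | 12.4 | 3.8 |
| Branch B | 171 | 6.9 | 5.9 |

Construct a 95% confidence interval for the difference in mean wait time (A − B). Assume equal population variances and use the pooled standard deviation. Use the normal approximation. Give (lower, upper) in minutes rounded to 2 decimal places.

Pooled variance s_p² = [150·3.8² + 170·5.9²] / (151+171−2) = 25.2616, so s_p = 5.0261.
SE_diff = s_p·√(1/n₁ + 1/n₂) = 5.0261·√(1/151 + 1/171) = 0.5613.
z* = 1.960; margin = 1.960 × 0.5613 = 1.1001.
Difference = 12.4 − 6.9 = 5.5000.
5.5000 ± 1.1001 → (4.40, 6.60).

(4.40, 6.60)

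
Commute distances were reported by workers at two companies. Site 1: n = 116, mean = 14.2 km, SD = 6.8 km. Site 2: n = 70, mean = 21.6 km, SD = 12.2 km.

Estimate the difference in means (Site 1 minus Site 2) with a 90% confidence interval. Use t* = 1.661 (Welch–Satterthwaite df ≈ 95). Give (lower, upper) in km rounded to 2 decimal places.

Per-group SEs: s₁/√n₁ = 6.8/√116 = 0.6314, s₂/√n₂ = 12.2/√70 = 1.4582.
Unpooled SE of the difference: √(0.39866596 + 2.12634724) = 1.5890.
Margin of error = t* · SE = 1.661 × 1.5890 = 2.6393.
x̄₁ − x̄₂ = 14.2 − 21.6 = -7.4000.
CI: -7.4000 ± 2.6393 = (-10.04, -4.76).

(-10.04, -4.76)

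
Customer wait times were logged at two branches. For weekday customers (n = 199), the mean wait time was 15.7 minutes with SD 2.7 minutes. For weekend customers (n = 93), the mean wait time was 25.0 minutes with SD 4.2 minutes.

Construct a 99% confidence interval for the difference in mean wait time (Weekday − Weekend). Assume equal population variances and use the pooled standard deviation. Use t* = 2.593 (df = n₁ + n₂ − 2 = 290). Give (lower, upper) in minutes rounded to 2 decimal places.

Pooled variance s_p² = [198·2.7² + 92·4.2²] / (199+93−2) = 10.5734, so s_p = 3.2517.
SE_diff = s_p·√(1/n₁ + 1/n₂) = 3.2517·√(1/199 + 1/93) = 0.4084.
t* = 2.593; margin = 2.593 × 0.4084 = 1.0590.
Difference = 15.7 − 25.0 = -9.3000.
-9.3000 ± 1.0590 → (-10.36, -8.24).

(-10.36, -8.24)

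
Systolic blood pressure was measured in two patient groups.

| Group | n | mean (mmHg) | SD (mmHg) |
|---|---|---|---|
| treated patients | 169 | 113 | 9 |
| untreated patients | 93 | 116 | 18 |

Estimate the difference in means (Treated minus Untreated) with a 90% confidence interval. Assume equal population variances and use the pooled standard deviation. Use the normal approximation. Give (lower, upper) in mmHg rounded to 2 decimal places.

(-5.74, -0.26)

Pooled variance s_p² = [168·9² + 92·18²] / (169+93−2) = 166.9846, so s_p = 12.9223.
SE_diff = s_p·√(1/n₁ + 1/n₂) = 12.9223·√(1/169 + 1/93) = 1.6684.
z* = 1.645; margin = 1.645 × 1.6684 = 2.7445.
Difference = 113 − 116 = -3.0000.
-3.0000 ± 2.7445 → (-5.74, -0.26).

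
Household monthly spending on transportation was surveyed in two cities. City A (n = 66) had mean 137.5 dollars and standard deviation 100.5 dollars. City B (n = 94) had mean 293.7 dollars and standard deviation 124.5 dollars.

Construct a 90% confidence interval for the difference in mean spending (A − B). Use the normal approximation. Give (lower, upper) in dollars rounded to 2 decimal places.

Standard errors of each mean: 100.5/√66 = 12.3707 and 124.5/√94 = 12.8412.
SE(x̄₁ − x̄₂) = √(12.3707² + 12.8412²) = 17.8306 for independent samples with unequal variances.
With z* = 1.645, the margin is 1.645 × 17.8306 = 29.3313.
x̄₁ − x̄₂ = 137.5 − 293.7 = -156.2000; the interval is -156.2000 ± 29.3313 = (-185.53, -126.87).

(-185.53, -126.87)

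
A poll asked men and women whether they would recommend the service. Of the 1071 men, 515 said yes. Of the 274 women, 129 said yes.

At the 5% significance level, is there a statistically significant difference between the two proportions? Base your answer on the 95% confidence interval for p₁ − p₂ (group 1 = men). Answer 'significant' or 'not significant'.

p̂₁ = 515/1071 = 0.4809 and p̂₂ = 129/274 = 0.4708.
SE₁ = √(p̂₁(1−p̂₁)/n₁) = √(0.4809·0.5191/1071) = 0.01527; SE₂ = √(0.4708·0.5292/274) = 0.03015.
Independent samples: SE of the difference = √(SE₁² + SE₂²) = √(0.0002331729 + 0.0009090225) = 0.03380.
z* for 95% confidence is 1.960, so the margin of error is 1.960 × 0.03380 = 0.06625.
Point estimate p̂₁ − p̂₂ = 0.4809 − 0.4708 = 0.0101.
0.0101 ± 0.06625 → (-0.05615, 0.07635).
The interval (-0.05615, 0.07635) contains 0, so the difference is not significant.

not significant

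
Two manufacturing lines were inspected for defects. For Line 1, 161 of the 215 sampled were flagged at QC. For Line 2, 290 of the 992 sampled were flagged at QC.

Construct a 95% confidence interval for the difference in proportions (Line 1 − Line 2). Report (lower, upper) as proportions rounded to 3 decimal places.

(0.392, 0.521)

p̂₁ = 161/215 = 0.7488 and p̂₂ = 290/992 = 0.2923.
SE₁ = √(p̂₁(1−p̂₁)/n₁) = √(0.7488·0.2512/215) = 0.02958; SE₂ = √(0.2923·0.7077/992) = 0.01444.
Independent samples: SE of the difference = √(SE₁² + SE₂²) = √(0.0008749764 + 0.0002085136) = 0.03292.
z* for 95% confidence is 1.960, so the margin of error is 1.960 × 0.03292 = 0.06452.
Point estimate p̂₁ − p̂₂ = 0.7488 − 0.2923 = 0.4565.
0.4565 ± 0.06452 → (0.392, 0.521).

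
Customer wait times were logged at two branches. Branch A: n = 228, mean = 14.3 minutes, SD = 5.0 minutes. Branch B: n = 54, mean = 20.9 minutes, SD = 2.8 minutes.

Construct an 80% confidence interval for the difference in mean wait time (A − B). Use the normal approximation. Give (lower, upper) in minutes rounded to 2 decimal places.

(-7.25, -5.95)

Per-group SEs: s₁/√n₁ = 5.0/√228 = 0.3311, s₂/√n₂ = 2.8/√54 = 0.3810.
Unpooled SE of the difference: √(0.10962721 + 0.145161) = 0.5048.
Margin of error = z* · SE = 1.282 × 0.5048 = 0.6472.
x̄₁ − x̄₂ = 14.3 − 20.9 = -6.6000.
CI: -6.6000 ± 0.6472 = (-7.25, -5.95).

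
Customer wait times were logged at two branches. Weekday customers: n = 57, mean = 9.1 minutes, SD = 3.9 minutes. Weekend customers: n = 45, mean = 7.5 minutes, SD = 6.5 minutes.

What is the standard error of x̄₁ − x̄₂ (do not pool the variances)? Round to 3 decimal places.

Per-group SEs: s₁/√n₁ = 3.9/√57 = 0.5166, s₂/√n₂ = 6.5/√45 = 0.9690.
Unpooled SE of the difference: √(0.26687556 + 0.938961) = 1.0981.

1.098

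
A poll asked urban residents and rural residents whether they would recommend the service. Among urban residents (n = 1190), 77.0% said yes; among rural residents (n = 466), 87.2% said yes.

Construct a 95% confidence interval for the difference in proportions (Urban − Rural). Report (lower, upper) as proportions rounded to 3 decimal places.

(-0.141, -0.063)

The two standard errors are √(0.7700×0.2300/1190) = 0.01220 and √(0.8720×0.1280/466) = 0.01548.
Because the samples are independent, SE_diff = √(0.01220² + 0.01548²) = 0.01971.
Using z* = 1.960 for 95%, ME = 1.960 × 0.01971 = 0.03863.
p̂₁ − p̂₂ = -0.1020; interval -0.1020 ± 0.03863 gives (-0.141, -0.063).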